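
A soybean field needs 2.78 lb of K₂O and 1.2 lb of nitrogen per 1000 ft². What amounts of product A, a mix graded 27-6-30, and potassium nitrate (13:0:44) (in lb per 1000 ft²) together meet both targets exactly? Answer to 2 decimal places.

With a, b = lb per 1000 ft² of product A and potassium nitrate:
K₂O: 0.3·a + 0.44·b = 2.78
N: 0.27·a + 0.13·b = 1.2
Eliminate a: (row1) − 0.3/0.27·(row2) → 0.295556·b = 1.44667, so b = 4.89474.
Back-substitute: a = (2.78 − 0.44·4.89474) / 0.3 = 2.08772.

2.09 lb product A, 4.89 lb potassium nitrate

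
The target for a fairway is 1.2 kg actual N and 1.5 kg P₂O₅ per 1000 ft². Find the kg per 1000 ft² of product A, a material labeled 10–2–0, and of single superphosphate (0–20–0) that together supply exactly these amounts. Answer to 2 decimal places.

12.00 kg product A, 6.30 kg single superphosphate

Let a = kg of product A, b = kg of single superphosphate (per 1000 ft²).
N: 0.1·a + 0·b = 1.2
P₂O₅: 0.02·a + 0.2·b = 1.5
Solving simultaneously: a = 12, b = 6.3.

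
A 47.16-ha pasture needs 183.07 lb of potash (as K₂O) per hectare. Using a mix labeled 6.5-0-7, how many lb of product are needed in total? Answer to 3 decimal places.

123336.874 lb

Product per hectare = 183.07 / 7% = 2615.29 lb.
Total product = 2615.29 × 47.16 = 123336.8743 lb.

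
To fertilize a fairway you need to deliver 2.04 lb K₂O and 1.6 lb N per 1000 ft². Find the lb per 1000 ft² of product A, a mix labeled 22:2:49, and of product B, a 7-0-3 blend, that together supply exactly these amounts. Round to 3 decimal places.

With a, b = lb per 1000 ft² of product A and product B:
K₂O: 0.49·a + 0.03·b = 2.04
N: 0.22·a + 0.07·b = 1.6
Solving simultaneously: a = 3.42238, b = 12.1011.

3.422 lb product A, 12.101 lb product B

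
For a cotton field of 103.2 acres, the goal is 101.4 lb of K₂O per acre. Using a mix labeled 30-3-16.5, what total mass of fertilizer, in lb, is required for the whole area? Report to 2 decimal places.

Product per acre = 101.4 / 16.5% = 614.545 lb.
Total product = 614.545 × 103.2 = 63421.091 lb.

63421.09 lb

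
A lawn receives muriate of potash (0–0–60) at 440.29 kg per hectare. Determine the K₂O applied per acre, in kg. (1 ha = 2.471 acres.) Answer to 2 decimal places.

106.91 kg K₂O per acre

K₂O per hectare = 440.29 × 60% = 264.174 kg.
Convert to per acre: 264.174 × 0.404694 = 106.9098 kg.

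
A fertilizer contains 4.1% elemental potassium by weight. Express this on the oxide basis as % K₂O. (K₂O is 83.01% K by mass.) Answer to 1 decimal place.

%K₂O = 4.1 / 0.8301 = 4.93916%.

4.9% K₂O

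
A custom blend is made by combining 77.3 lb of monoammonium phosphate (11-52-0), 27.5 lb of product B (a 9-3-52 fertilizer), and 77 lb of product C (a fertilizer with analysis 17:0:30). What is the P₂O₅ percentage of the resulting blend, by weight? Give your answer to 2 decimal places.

22.56% P₂O₅

Total mass = 77.3 + 27.5 + 77 = 181.8 lb.
P₂O₅ mass = 52%×77.3 + 3%×27.5 + 0%×77 = 41.021 lb.
% P₂O₅ = 41.021 / 181.8 = 22.5638%.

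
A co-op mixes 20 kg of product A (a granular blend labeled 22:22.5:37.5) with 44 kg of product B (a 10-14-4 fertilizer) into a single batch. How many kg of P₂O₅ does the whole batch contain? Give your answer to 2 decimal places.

P₂O₅ mass = 22.5%×20 + 14%×44 = 10.66 kg.

10.66 kg P₂O₅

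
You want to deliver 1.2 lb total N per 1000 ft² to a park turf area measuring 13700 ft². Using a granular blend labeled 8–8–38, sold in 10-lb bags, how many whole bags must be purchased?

Product per 1000 ft² = 1.2 / 8% = 15 lb.
Total product = 15 × 13700 / 1000 = 205.5 lb.
Bags = ⌈205.5 / 10⌉ = 21.

21 bags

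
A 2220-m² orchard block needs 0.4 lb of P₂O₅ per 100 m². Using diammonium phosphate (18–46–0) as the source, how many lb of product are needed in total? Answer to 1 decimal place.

Product per 100 m² = 0.4 / 46% = 0.869565 lb.
Total product = 0.869565 × 2220 / 100 = 19.3043 lb.

19.3 lb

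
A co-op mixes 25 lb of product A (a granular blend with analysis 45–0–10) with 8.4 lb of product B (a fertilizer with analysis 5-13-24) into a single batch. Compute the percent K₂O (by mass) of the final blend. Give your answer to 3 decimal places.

Total mass = 25 + 8.4 = 33.4 lb.
K₂O mass = 10%×25 + 24%×8.4 = 4.516 lb.
% K₂O = 4.516 / 33.4 = 13.52096%.

13.521% K₂O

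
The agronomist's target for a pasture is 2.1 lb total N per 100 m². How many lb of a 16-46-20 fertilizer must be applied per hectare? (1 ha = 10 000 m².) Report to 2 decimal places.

1312.50 lb of product per hectare

Product per 100 m² = 2.1 / 16% = 13.125 lb.
Convert to per hectare: 13.125 × 100 = 1312.5 lb.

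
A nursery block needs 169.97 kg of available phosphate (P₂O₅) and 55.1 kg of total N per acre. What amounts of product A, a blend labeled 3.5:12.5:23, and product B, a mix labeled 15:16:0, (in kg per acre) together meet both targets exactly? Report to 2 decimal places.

Let a = kg of product A, b = kg of product B (per acre).
P₂O₅: 0.125·a + 0.16·b = 169.97
N: 0.035·a + 0.15·b = 55.1
Solving simultaneously: a = 1268.403, b = 71.3726.

1268.40 kg product A, 71.37 kg product B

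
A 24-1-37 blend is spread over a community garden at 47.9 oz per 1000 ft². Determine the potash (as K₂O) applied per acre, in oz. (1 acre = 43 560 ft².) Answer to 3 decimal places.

772.014 oz K₂O per acre

K₂O per 1000 ft² = 47.9 × 37% = 17.723 oz.
Convert to per acre: 17.723 × 43.56 = 772.0139 oz.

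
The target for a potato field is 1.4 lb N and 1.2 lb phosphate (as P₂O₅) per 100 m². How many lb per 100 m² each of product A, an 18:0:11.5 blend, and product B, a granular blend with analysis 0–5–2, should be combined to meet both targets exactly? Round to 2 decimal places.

7.78 lb product A, 24.00 lb product B

With a, b = lb per 100 m² of product A and product B:
N: 0.18·a + 0·b = 1.4
P₂O₅: 0·a + 0.05·b = 1.2
Solving simultaneously: a = 7.77778, b = 24.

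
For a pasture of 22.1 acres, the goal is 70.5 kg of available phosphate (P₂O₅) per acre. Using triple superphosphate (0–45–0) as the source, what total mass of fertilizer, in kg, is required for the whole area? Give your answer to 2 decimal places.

Product per acre = 70.5 / 45% = 156.667 kg.
Total product = 156.667 × 22.1 = 3462.333 kg.

3462.33 kg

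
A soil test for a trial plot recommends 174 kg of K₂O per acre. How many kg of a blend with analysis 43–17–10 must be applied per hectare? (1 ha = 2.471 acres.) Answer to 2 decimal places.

Product per acre = 174 / 10% = 1740 kg.
Convert to per hectare: 1740 × 2.471 = 4299.54 kg.

4299.54 kg of product per hectare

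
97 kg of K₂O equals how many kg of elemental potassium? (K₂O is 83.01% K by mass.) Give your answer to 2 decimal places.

80.52 kg K

K = 97 × 0.8301 = 80.5197 kg.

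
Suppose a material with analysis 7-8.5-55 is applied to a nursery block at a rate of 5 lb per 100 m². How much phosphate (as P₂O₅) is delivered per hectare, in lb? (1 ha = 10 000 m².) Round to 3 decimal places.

42.500 lb P₂O₅ per hectare

P₂O₅ per 100 m² = 5 × 8.5% = 0.425 lb.
Convert to per hectare: 0.425 × 100 = 42.5 lb.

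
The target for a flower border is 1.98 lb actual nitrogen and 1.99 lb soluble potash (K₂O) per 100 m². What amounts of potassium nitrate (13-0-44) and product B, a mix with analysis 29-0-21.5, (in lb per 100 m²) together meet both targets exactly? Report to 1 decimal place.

With a, b = lb per 100 m² of potassium nitrate and product B:
N: 0.13·a + 0.29·b = 1.98
K₂O: 0.44·a + 0.215·b = 1.99
Eliminate a: (row1) − 0.13/0.44·(row2) → 0.226477·b = 1.39205, so b = 6.14651.
Back-substitute: a = (1.98 − 0.29·6.14651) / 0.13 = 1.51932.

1.5 lb potassium nitrate, 6.1 lb product B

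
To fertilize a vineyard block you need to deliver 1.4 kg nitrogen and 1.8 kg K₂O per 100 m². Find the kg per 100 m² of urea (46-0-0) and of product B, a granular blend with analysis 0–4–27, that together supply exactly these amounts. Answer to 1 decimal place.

With a, b = kg per 100 m² of urea and product B:
N: 0.46·a + 0·b = 1.4
K₂O: 0·a + 0.27·b = 1.8
Solving simultaneously: a = 3.04348, b = 6.66667.

3.0 kg urea, 6.7 kg product B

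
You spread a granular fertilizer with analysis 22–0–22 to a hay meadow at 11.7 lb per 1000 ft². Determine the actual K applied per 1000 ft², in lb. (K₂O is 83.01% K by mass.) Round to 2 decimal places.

K₂O per 1000 ft² = 11.7 × 22% = 2.574 lb.
Elemental K = 2.574 × 0.8301 = 2.13668 lb per 1000 ft².

2.14 lb K per thousand sq ft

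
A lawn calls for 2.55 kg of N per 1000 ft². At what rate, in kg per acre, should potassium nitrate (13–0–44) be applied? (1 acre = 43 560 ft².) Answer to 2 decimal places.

854.45 kg of product per acre

Product per 1000 ft² = 2.55 / 13% = 19.6154 kg.
Convert to per acre: 19.6154 × 43.56 = 854.446 kg.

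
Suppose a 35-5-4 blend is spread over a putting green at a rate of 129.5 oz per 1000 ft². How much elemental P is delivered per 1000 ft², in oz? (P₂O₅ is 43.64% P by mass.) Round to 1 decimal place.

P₂O₅ per 1000 ft² = 129.5 × 5% = 6.475 oz.
Elemental P = 6.475 × 0.4364 = 2.82569 oz per 1000 ft².

2.8 oz P per thousand sq ft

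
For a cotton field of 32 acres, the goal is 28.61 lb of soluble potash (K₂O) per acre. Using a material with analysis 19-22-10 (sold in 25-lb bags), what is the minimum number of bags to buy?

Product per acre = 28.61 / 10% = 286.1 lb.
Total product = 286.1 × 32 = 9155.2 lb.
Bags = ⌈9155.2 / 25⌉ = 367.

367 bags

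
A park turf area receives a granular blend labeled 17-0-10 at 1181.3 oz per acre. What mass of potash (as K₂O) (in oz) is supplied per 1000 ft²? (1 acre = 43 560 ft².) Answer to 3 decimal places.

K₂O per acre = 1181.3 × 10% = 118.13 oz.
Convert to per 1000 ft²: 118.13 × 0.0229568 = 2.71189 oz.

2.712 oz K₂O per thousand sq ft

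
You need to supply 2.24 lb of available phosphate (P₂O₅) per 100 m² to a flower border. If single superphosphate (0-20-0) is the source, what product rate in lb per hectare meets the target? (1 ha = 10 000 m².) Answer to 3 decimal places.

1120.000 lb of product per hectare

Product per 100 m² = 2.24 / 20% = 11.2 lb.
Convert to per hectare: 11.2 × 100 = 1120 lb.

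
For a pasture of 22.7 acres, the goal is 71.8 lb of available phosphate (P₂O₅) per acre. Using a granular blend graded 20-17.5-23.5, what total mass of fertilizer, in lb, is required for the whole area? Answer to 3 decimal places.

Product per acre = 71.8 / 17.5% = 410.286 lb.
Total product = 410.286 × 22.7 = 9313.4857 lb.

9313.486 lb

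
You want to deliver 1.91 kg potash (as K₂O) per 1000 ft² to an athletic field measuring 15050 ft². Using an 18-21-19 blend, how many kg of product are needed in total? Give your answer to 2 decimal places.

Product per 1000 ft² = 1.91 / 19% = 10.0526 kg.
Total product = 10.0526 × 15050 / 1000 = 151.292 kg.

151.29 kg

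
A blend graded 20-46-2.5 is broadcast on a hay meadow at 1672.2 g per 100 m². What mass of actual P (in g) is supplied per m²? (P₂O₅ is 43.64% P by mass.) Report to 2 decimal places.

3.36 g P per sq m

P₂O₅ per 100 m² = 1672.2 × 46% = 769.212 g.
Elemental P = 769.212 × 0.4364 = 335.684 g per 100 m².
Convert to per m²: 335.684 × 0.01 = 3.35684 g.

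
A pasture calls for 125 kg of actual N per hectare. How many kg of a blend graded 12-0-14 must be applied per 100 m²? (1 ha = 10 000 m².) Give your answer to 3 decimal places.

Product per hectare = 125 / 12% = 1041.67 kg.
Convert to per 100 m²: 1041.67 × 0.01 = 10.4167 kg.

10.417 kg of product per hundred sq m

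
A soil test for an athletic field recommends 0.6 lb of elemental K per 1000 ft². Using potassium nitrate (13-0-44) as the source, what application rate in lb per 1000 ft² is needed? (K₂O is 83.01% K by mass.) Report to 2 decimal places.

1.64 lb of product per thousand sq ft

As K₂O: 0.6 / 0.8301 = 0.722804 lb per 1000 ft².
Product per 1000 ft² = 0.722804 / 44% = 1.64274 lb.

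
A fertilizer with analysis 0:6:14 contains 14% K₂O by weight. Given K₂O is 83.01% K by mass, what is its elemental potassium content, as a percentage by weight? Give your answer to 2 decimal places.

%K = 14 × 0.8301 = 11.6214%.

11.62% K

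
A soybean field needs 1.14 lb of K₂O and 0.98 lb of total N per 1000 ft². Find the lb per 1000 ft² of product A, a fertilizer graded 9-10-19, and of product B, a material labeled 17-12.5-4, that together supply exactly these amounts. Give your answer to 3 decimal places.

Per-1000 ft² balance (a = product A, b = product B):
K₂O: 0.19·a + 0.04·b = 1.14
N: 0.09·a + 0.17·b = 0.98
From row1: a = (1.14 − 0.04·b) / 0.19.
Into row2: 0.09·(1.14 − 0.04·b)/0.19 + 0.17·b = 0.98 → b = 2.91289, a = 5.38676.

5.387 lb product A, 2.913 lb product B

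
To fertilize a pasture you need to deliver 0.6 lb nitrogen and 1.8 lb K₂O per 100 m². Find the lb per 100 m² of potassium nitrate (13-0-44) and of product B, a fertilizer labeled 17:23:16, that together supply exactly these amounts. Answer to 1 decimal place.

Per-100 m² balance (a = potassium nitrate, b = product B):
N: 0.13·a + 0.17·b = 0.6
K₂O: 0.44·a + 0.16·b = 1.8
Solving simultaneously: a = 3.88889, b = 0.555556.

3.9 lb potassium nitrate, 0.6 lb product B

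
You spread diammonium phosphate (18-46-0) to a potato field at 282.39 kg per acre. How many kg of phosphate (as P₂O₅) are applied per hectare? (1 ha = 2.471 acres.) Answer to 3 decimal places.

320.981 kg P₂O₅ per hectare

P₂O₅ per acre = 282.39 × 46% = 129.899 kg.
Convert to per hectare: 129.899 × 2.471 = 320.9814 kg.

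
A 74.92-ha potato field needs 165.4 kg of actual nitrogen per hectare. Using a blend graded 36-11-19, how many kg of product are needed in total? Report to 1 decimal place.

34421.6 kg

Product per hectare = 165.4 / 36% = 459.444 kg.
Total product = 459.444 × 74.92 = 34421.58 kg.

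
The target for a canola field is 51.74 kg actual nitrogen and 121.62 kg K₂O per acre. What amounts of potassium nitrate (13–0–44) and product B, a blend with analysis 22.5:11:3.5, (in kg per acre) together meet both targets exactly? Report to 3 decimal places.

With a, b = kg per acre of potassium nitrate and product B:
N: 0.13·a + 0.225·b = 51.74
K₂O: 0.44·a + 0.035·b = 121.62
Eliminate a: (row1) − 0.13/0.44·(row2) → 0.214659·b = 15.8068, so b = 73.6368.
Back-substitute: a = (51.74 − 0.225·73.6368) / 0.13 = 270.5516.

270.552 kg potassium nitrate, 73.637 kg product B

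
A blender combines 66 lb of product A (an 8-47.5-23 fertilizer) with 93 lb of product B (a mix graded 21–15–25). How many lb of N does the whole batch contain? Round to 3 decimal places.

24.810 lb N

N mass = 8%×66 + 21%×93 = 24.81 lb.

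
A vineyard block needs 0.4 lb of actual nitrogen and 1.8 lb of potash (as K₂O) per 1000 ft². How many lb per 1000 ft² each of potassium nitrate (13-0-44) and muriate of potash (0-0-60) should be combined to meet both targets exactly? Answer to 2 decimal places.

3.08 lb potassium nitrate, 0.74 lb muriate of potash

Per-1000 ft² balance (a = potassium nitrate, b = muriate of potash):
N: 0.13·a + 0·b = 0.4
K₂O: 0.44·a + 0.6·b = 1.8
From row1: a = (0.4 − 0·b) / 0.13.
Into row2: 0.44·(0.4 − 0·b)/0.13 + 0.6·b = 1.8 → b = 0.74359, a = 3.07692.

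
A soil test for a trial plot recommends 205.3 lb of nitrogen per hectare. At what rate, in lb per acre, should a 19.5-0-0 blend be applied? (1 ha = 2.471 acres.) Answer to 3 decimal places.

Product per hectare = 205.3 / 19.5% = 1052.82 lb.
Convert to per acre: 1052.82 × 0.404694 = 426.0706 lb.

426.071 lb of product per acre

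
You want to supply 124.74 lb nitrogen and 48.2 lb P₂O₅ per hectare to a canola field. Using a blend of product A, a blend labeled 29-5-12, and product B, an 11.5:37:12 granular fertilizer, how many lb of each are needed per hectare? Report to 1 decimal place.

399.9 lb product A, 76.2 lb product B

Let a = lb of product A, b = lb of product B (per hectare).
N: 0.29·a + 0.115·b = 124.74
P₂O₅: 0.05·a + 0.37·b = 48.2
Eliminate a: (row1) − 0.29/0.05·(row2) → -2.031·b = -154.82, so b = 76.2285.
Back-substitute: a = (124.74 − 0.115·76.2285) / 0.29 = 399.909.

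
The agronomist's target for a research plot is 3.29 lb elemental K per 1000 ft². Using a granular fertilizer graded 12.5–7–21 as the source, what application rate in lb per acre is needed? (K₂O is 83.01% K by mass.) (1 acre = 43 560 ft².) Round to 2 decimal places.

822.12 lb of product per acre

As K₂O: 3.29 / 0.8301 = 3.96338 lb per 1000 ft².
Product per 1000 ft² = 3.96338 / 21% = 18.8732 lb.
Convert to per acre: 18.8732 × 43.56 = 822.118 lb.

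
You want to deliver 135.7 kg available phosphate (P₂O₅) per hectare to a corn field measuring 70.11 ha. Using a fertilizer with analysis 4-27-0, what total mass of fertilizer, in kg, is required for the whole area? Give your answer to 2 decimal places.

35236.77 kg

Product per hectare = 135.7 / 27% = 502.593 kg.
Total product = 502.593 × 70.11 = 35236.767 kg.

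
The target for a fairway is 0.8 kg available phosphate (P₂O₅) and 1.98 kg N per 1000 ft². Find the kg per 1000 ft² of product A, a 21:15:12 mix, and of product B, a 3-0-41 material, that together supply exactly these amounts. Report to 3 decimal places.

Let a = kg of product A, b = kg of product B (per 1000 ft²).
P₂O₅: 0.15·a + 0·b = 0.8
N: 0.21·a + 0.03·b = 1.98
From row1: a = (0.8 − 0·b) / 0.15.
Into row2: 0.21·(0.8 − 0·b)/0.15 + 0.03·b = 1.98 → b = 28.6667, a = 5.33333.

5.333 kg product A, 28.667 kg product B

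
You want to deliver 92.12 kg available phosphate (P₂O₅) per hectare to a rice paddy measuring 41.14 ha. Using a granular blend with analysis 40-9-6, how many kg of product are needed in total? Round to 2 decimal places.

42109.08 kg

Product per hectare = 92.12 / 9% = 1023.56 kg.
Total product = 1023.56 × 41.14 = 42109.076 kg.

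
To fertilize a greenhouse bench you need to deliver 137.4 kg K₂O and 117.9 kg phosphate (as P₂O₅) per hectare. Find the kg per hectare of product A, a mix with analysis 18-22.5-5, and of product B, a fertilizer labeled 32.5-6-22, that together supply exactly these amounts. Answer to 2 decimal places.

With a, b = kg per hectare of product A and product B:
K₂O: 0.05·a + 0.22·b = 137.4
P₂O₅: 0.225·a + 0.06·b = 117.9
Eliminate a: (row1) − 0.05/0.225·(row2) → 0.206667·b = 111.2, so b = 538.0645.
Back-substitute: a = (137.4 − 0.22·538.0645) / 0.05 = 380.516.

380.52 kg product A, 538.06 kg product B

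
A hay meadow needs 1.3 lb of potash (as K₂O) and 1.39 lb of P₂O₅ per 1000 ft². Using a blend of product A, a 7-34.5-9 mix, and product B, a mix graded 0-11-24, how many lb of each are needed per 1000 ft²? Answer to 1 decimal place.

2.6 lb product A, 4.4 lb product B

Per-1000 ft² balance (a = product A, b = product B):
K₂O: 0.09·a + 0.24·b = 1.3
P₂O₅: 0.345·a + 0.11·b = 1.39
From row1: a = (1.3 − 0.24·b) / 0.09.
Into row2: 0.345·(1.3 − 0.24·b)/0.09 + 0.11·b = 1.39 → b = 4.43621, a = 2.61454.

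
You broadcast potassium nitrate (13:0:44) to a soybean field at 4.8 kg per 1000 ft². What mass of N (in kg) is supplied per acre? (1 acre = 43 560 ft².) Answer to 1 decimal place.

nitrogen per 1000 ft² = 4.8 × 13% = 0.624 kg.
Convert to per acre: 0.624 × 43.56 = 27.1814 kg.

27.2 kg N per acre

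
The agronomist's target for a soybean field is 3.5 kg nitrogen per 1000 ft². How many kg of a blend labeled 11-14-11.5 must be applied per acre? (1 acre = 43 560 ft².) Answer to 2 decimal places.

1386.00 kg of product per acre

Product per 1000 ft² = 3.5 / 11% = 31.8182 kg.
Convert to per acre: 31.8182 × 43.56 = 1386 kg.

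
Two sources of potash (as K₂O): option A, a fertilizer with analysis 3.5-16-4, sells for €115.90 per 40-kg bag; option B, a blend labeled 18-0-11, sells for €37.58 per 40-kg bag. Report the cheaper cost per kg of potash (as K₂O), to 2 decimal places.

option A: K₂O per bag = 40 × 4% = 1.6 kg; cost = 115.90 / 1.6 = €72.4375/kg K₂O.
option B: K₂O per bag = 40 × 11% = 4.4 kg; cost = 37.58 / 4.4 = €8.5409/kg K₂O.
option B is cheaper.

€8.54 per kg K₂O (option B)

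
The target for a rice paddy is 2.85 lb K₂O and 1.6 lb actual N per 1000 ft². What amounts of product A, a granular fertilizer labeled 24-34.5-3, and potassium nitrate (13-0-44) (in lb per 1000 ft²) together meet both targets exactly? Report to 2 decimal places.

With a, b = lb per 1000 ft² of product A and potassium nitrate:
K₂O: 0.03·a + 0.44·b = 2.85
N: 0.24·a + 0.13·b = 1.6
Eliminate a: (row1) − 0.03/0.24·(row2) → 0.42375·b = 2.65, so b = 6.25369.
Back-substitute: a = (2.85 − 0.44·6.25369) / 0.03 = 3.27925.

3.28 lb product A, 6.25 lb potassium nitrate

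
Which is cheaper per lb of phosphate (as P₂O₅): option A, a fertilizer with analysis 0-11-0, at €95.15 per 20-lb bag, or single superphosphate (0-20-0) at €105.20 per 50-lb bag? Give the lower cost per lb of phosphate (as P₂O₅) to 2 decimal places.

option A: P₂O₅ per bag = 20 × 11% = 2.2 lb; cost = 95.15 / 2.2 = €43.2500/lb P₂O₅.
single superphosphate: P₂O₅ per bag = 50 × 20% = 10 lb; cost = 105.20 / 10 = €10.5200/lb P₂O₅.
single superphosphate is cheaper.

€10.52 per lb P₂O₅ (single superphosphate)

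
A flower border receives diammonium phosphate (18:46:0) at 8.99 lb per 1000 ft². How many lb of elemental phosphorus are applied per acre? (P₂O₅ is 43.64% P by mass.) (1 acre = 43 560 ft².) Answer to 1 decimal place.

P₂O₅ per 1000 ft² = 8.99 × 46% = 4.1354 lb.
Elemental P = 4.1354 × 0.4364 = 1.80469 lb per 1000 ft².
Convert to per acre: 1.80469 × 43.56 = 78.6122 lb.

78.6 lb P per acre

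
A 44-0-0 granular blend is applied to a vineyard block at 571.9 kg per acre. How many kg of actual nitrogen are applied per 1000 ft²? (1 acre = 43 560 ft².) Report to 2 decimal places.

nitrogen per acre = 571.9 × 44% = 251.636 kg.
Convert to per 1000 ft²: 251.636 × 0.0229568 = 5.77677 kg.

5.78 kg N per thousand sq ft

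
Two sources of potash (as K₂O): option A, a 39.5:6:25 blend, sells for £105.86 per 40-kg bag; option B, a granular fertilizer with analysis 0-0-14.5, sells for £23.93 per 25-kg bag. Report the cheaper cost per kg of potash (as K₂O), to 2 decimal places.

£6.60 per kg K₂O (option B)

option A: K₂O per bag = 40 × 25% = 10 kg; cost = 105.86 / 10 = £10.5860/kg K₂O.
option B: K₂O per bag = 25 × 14.5% = 3.625 kg; cost = 23.93 / 3.625 = £6.6014/kg K₂O.
option B is cheaper.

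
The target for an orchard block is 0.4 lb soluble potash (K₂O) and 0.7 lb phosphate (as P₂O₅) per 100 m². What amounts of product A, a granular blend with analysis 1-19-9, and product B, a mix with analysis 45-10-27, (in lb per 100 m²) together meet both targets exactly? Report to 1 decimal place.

Per-100 m² balance (a = product A, b = product B):
K₂O: 0.09·a + 0.27·b = 0.4
P₂O₅: 0.19·a + 0.1·b = 0.7
From row1: a = (0.4 − 0.27·b) / 0.09.
Into row2: 0.19·(0.4 − 0.27·b)/0.09 + 0.1·b = 0.7 → b = 0.307329, a = 3.52246.

3.5 lb product A, 0.3 lb product B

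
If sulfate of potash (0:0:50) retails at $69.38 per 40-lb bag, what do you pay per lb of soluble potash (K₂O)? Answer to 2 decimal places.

$3.47 per lb K₂O

K₂O in bag = 40 × 50% = 20 lb.
Cost per lb K₂O = $69.38 / 20 = $3.4690.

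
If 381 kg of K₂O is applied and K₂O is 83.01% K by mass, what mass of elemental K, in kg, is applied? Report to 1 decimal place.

K = 381 × 0.8301 = 316.268 kg.

316.3 kg K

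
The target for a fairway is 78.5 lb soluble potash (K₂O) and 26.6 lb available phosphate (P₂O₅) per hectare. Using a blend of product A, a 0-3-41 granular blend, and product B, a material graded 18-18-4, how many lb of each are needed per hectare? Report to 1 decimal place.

With a, b = lb per hectare of product A and product B:
K₂O: 0.41·a + 0.04·b = 78.5
P₂O₅: 0.03·a + 0.18·b = 26.6
Solving simultaneously: a = 179.972, b = 117.782.

180.0 lb product A, 117.8 lb product B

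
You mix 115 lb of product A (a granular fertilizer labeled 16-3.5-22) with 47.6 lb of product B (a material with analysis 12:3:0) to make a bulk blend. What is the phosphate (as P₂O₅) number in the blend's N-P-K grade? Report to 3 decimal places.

3.354% P₂O₅

Total mass = 115 + 47.6 = 162.6 lb.
P₂O₅ mass = 3.5%×115 + 3%×47.6 = 5.453 lb.
% P₂O₅ = 5.453 / 162.6 = 3.35363%.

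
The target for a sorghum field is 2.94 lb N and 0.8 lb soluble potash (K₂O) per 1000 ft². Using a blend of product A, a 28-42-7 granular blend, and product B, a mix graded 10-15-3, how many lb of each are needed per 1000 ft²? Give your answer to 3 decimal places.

5.857 lb product A, 13.000 lb product B

Let a = lb of product A, b = lb of product B (per 1000 ft²).
N: 0.28·a + 0.1·b = 2.94
K₂O: 0.07·a + 0.03·b = 0.8
From row1: a = (2.94 − 0.1·b) / 0.28.
Into row2: 0.07·(2.94 − 0.1·b)/0.28 + 0.03·b = 0.8 → b = 13, a = 5.85714.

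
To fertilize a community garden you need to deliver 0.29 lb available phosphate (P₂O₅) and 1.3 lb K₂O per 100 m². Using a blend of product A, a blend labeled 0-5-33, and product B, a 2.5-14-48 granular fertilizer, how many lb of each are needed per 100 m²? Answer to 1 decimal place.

Per-100 m² balance (a = product A, b = product B):
P₂O₅: 0.05·a + 0.14·b = 0.29
K₂O: 0.33·a + 0.48·b = 1.3
From row1: a = (0.29 − 0.14·b) / 0.05.
Into row2: 0.33·(0.29 − 0.14·b)/0.05 + 0.48·b = 1.3 → b = 1.38288, a = 1.92793.

1.9 lb product A, 1.4 lb product B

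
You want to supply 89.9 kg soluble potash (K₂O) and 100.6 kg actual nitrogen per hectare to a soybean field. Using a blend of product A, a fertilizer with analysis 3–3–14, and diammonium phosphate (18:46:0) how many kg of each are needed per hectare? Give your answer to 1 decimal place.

Let a = kg of product A, b = kg of diammonium phosphate (per hectare).
K₂O: 0.14·a + 0·b = 89.9
N: 0.03·a + 0.18·b = 100.6
Eliminate b: (row1) − 0/0.18·(row2) → 0.14·a = 89.9, so a = 642.143.
Then b = (100.6 − 0.03·642.143) / 0.18 = 451.865.

642.1 kg product A, 451.9 kg diammonium phosphate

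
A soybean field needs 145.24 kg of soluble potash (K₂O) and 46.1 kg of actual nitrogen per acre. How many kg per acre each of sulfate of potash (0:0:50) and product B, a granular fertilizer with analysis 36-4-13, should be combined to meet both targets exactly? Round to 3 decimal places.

257.186 kg sulfate of potash, 128.056 kg product B

With a, b = kg per acre of sulfate of potash and product B:
K₂O: 0.5·a + 0.13·b = 145.24
N: 0·a + 0.36·b = 46.1
Solving simultaneously: a = 257.1856, b = 128.0556.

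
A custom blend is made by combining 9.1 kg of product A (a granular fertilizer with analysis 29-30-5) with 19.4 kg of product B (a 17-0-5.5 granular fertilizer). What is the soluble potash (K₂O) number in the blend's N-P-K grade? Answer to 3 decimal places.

Total mass = 9.1 + 19.4 = 28.5 kg.
K₂O mass = 5%×9.1 + 5.5%×19.4 = 1.522 kg.
% K₂O = 1.522 / 28.5 = 5.34035%.

5.340% K₂O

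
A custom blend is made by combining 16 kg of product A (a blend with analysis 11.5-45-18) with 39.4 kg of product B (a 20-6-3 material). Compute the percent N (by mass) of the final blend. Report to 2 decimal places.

Total mass = 16 + 39.4 = 55.4 kg.
N mass = 11.5%×16 + 20%×39.4 = 9.72 kg.
% N = 9.72 / 55.4 = 17.5451%.

17.55% N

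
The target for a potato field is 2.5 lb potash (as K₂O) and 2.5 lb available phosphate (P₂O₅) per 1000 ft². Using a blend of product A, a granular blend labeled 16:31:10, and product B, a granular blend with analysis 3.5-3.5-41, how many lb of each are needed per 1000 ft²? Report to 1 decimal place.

7.6 lb product A, 4.2 lb product B

Per-1000 ft² balance (a = product A, b = product B):
K₂O: 0.1·a + 0.41·b = 2.5
P₂O₅: 0.31·a + 0.035·b = 2.5
Solving simultaneously: a = 7.58495, b = 4.24757.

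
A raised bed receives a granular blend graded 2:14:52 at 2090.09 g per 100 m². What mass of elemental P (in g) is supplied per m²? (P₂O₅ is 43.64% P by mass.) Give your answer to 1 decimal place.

1.3 g P per sq m

P₂O₅ per 100 m² = 2090.09 × 14% = 292.613 g.
Elemental P = 292.613 × 0.4364 = 127.696 g per 100 m².
Convert to per m²: 127.696 × 0.01 = 1.27696 g.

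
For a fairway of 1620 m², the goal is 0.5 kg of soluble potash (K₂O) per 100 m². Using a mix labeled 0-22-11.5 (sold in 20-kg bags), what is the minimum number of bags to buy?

4 bags

Product per 100 m² = 0.5 / 11.5% = 4.34783 kg.
Total product = 4.34783 × 1620 / 100 = 70.4348 kg.
Bags = ⌈70.4348 / 20⌉ = 4.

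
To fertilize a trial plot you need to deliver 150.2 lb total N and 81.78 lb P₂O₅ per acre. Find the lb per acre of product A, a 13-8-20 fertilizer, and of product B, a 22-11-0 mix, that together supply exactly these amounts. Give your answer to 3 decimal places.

Let a = lb of product A, b = lb of product B (per acre).
N: 0.13·a + 0.22·b = 150.2
P₂O₅: 0.08·a + 0.11·b = 81.78
Eliminate a: (row1) − 0.13/0.08·(row2) → 0.04125·b = 17.3075, so b = 419.5758.
Back-substitute: a = (150.2 − 0.22·419.5758) / 0.13 = 445.3333.

445.333 lb product A, 419.576 lb product B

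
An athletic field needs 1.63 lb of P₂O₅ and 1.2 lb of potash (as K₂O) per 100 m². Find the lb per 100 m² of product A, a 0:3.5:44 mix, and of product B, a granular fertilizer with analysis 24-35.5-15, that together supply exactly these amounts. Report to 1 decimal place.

Let a = lb of product A, b = lb of product B (per 100 m²).
P₂O₅: 0.035·a + 0.355·b = 1.63
K₂O: 0.44·a + 0.15·b = 1.2
Solving simultaneously: a = 1.20238, b = 4.473.

1.2 lb product A, 4.5 lb product B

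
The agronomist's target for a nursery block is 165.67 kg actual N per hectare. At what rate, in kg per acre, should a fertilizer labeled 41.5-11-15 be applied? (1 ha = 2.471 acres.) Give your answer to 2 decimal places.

Product per hectare = 165.67 / 41.5% = 399.205 kg.
Convert to per acre: 399.205 × 0.404694 = 161.556 kg.

161.56 kg of product per acre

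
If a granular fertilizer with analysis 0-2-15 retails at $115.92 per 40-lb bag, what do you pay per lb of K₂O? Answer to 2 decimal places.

K₂O in bag = 40 × 15% = 6 lb.
Cost per lb K₂O = $115.92 / 6 = $19.3200.

$19.32 per lb K₂O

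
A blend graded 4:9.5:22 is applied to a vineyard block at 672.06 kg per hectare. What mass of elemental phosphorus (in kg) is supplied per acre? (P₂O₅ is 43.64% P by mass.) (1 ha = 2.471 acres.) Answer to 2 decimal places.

11.28 kg P per acre

P₂O₅ per hectare = 672.06 × 9.5% = 63.8457 kg.
Elemental P = 63.8457 × 0.4364 = 27.8623 kg per hectare.
Convert to per acre: 27.8623 × 0.404694 = 11.2757 kg.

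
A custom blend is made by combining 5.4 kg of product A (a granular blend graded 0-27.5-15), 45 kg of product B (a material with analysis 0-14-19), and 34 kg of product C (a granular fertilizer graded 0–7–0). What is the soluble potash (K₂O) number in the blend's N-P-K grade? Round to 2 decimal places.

11.09% K₂O

Total mass = 5.4 + 45 + 34 = 84.4 kg.
K₂O mass = 15%×5.4 + 19%×45 + 0%×34 = 9.36 kg.
% K₂O = 9.36 / 84.4 = 11.09005%.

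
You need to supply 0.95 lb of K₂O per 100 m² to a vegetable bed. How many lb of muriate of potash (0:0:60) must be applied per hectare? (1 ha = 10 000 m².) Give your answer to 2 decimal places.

158.33 lb of product per hectare

Product per 100 m² = 0.95 / 60% = 1.58333 lb.
Convert to per hectare: 1.58333 × 100 = 158.333 lb.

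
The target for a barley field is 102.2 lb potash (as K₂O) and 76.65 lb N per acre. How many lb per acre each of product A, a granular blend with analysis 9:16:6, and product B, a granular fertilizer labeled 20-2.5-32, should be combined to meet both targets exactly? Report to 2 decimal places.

With a, b = lb per acre of product A and product B:
K₂O: 0.06·a + 0.32·b = 102.2
N: 0.09·a + 0.2·b = 76.65
Eliminate a: (row1) − 0.06/0.09·(row2) → 0.186667·b = 51.1, so b = 273.75.
Back-substitute: a = (102.2 − 0.32·273.75) / 0.06 = 243.333.

243.33 lb product A, 273.75 lb product B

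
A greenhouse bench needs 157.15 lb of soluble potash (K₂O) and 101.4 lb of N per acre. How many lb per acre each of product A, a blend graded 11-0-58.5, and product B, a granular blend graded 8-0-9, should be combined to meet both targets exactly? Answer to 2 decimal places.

Let a = lb of product A, b = lb of product B (per acre).
K₂O: 0.585·a + 0.09·b = 157.15
N: 0.11·a + 0.08·b = 101.4
Solving simultaneously: a = 93.3875, b = 1139.092.

93.39 lb product A, 1139.09 lb product B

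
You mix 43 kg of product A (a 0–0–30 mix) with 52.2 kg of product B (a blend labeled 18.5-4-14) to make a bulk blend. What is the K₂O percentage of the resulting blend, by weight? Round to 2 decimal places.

Total mass = 43 + 52.2 = 95.2 kg.
K₂O mass = 30%×43 + 14%×52.2 = 20.208 kg.
% K₂O = 20.208 / 95.2 = 21.2269%.

21.23% K₂O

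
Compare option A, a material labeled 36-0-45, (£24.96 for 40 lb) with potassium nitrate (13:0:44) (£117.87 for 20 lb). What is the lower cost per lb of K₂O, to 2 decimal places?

option A: K₂O per bag = 40 × 45% = 18 lb; cost = 24.96 / 18 = £1.3867/lb K₂O.
potassium nitrate: K₂O per bag = 20 × 44% = 8.8 lb; cost = 117.87 / 8.8 = £13.3943/lb K₂O.
option A is cheaper.

£1.39 per lb K₂O (option A)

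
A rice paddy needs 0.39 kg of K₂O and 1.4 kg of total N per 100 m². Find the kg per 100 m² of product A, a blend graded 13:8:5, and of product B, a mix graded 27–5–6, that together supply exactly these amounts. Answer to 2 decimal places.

Per-100 m² balance (a = product A, b = product B):
K₂O: 0.05·a + 0.06·b = 0.39
N: 0.13·a + 0.27·b = 1.4
Eliminate b: (row1) − 0.06/0.27·(row2) → 0.0211111·a = 0.0788889, so a = 3.73684.
Then b = (1.4 − 0.13·3.73684) / 0.27 = 3.38596.

3.74 kg product A, 3.39 kg product B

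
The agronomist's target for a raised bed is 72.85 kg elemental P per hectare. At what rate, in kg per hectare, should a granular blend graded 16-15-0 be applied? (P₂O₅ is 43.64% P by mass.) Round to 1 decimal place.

1112.9 kg of product per hectare

As P₂O₅: 72.85 / 0.4364 = 166.934 kg per hectare.
Product per hectare = 166.934 / 15% = 1112.89 kg.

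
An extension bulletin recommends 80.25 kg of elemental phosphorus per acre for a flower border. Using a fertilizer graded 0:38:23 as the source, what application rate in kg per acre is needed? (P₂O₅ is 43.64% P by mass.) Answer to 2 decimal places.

483.92 kg of product per acre

As P₂O₅: 80.25 / 0.4364 = 183.891 kg per acre.
Product per acre = 183.891 / 38% = 483.923 kg.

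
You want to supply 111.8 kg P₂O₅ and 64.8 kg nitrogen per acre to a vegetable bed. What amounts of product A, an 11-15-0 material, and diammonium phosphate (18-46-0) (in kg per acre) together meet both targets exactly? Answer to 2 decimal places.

With a, b = kg per acre of product A and diammonium phosphate:
P₂O₅: 0.15·a + 0.46·b = 111.8
N: 0.11·a + 0.18·b = 64.8
Solving simultaneously: a = 410.339, b = 109.237.

410.34 kg product A, 109.24 kg diammonium phosphate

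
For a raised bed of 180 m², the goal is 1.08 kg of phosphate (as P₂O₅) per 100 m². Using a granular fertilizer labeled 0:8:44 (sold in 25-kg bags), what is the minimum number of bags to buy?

1 bags

Product per 100 m² = 1.08 / 8% = 13.5 kg.
Total product = 13.5 × 180 / 100 = 24.3 kg.
Bags = ⌈24.3 / 25⌉ = 1.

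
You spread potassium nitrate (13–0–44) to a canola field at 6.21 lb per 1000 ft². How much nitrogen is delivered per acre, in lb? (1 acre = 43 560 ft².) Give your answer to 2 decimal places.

nitrogen per 1000 ft² = 6.21 × 13% = 0.8073 lb.
Convert to per acre: 0.8073 × 43.56 = 35.166 lb.

35.17 lb N per acre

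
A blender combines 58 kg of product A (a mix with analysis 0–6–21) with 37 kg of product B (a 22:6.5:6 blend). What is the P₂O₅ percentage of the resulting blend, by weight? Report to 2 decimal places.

Total mass = 58 + 37 = 95 kg.
P₂O₅ mass = 6%×58 + 6.5%×37 = 5.885 kg.
% P₂O₅ = 5.885 / 95 = 6.19474%.

6.19% P₂O₅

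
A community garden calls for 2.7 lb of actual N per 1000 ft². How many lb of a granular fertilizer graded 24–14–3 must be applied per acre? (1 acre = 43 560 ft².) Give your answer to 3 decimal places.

490.050 lb of product per acre

Product per 1000 ft² = 2.7 / 24% = 11.25 lb.
Convert to per acre: 11.25 × 43.56 = 490.05 lb.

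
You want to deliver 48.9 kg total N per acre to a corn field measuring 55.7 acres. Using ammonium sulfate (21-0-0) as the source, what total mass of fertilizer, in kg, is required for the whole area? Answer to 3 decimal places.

Product per acre = 48.9 / 21% = 232.857 kg.
Total product = 232.857 × 55.7 = 12970.1429 kg.

12970.143 kg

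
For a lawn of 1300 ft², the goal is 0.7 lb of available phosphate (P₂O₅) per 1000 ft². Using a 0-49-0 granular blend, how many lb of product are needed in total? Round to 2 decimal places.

Product per 1000 ft² = 0.7 / 49% = 1.42857 lb.
Total product = 1.42857 × 1300 / 1000 = 1.85714 lb.

1.86 lb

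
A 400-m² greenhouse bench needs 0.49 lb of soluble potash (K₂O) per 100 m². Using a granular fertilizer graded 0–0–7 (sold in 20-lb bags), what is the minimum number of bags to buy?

Product per 100 m² = 0.49 / 7% = 7 lb.
Total product = 7 × 400 / 100 = 28 lb.
Bags = ⌈28 / 20⌉ = 2.

2 bags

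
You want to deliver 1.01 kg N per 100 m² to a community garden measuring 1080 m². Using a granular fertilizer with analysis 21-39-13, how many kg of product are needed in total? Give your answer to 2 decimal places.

Product per 100 m² = 1.01 / 21% = 4.80952 kg.
Total product = 4.80952 × 1080 / 100 = 51.9429 kg.

51.94 kg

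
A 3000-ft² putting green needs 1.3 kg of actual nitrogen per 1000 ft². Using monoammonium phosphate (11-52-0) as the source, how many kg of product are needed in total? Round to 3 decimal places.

35.455 kg

Product per 1000 ft² = 1.3 / 11% = 11.8182 kg.
Total product = 11.8182 × 3000 / 1000 = 35.4545 kg.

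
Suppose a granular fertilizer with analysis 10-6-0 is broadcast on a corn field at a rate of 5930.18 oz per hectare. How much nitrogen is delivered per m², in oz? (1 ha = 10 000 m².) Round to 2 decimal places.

nitrogen per hectare = 5930.18 × 10% = 593.018 oz.
Convert to per m²: 593.018 × 0.0001 = 0.0593018 oz.

0.06 oz N per sq m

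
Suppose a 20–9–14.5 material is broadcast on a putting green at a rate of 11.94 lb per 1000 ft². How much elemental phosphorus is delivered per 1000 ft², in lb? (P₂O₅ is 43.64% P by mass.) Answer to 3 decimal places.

P₂O₅ per 1000 ft² = 11.94 × 9% = 1.0746 lb.
Elemental P = 1.0746 × 0.4364 = 0.468955 lb per 1000 ft².

0.469 lb P per thousand sq ft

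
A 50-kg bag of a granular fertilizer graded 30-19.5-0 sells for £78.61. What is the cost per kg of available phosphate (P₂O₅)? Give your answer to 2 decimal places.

£8.06 per kg P₂O₅

P₂O₅ in bag = 50 × 19.5% = 9.75 kg.
Cost per kg P₂O₅ = £78.61 / 9.75 = £8.0626.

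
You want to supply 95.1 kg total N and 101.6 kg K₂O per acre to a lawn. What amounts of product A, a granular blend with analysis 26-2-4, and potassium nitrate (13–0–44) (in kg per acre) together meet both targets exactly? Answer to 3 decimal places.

Let a = kg of product A, b = kg of potassium nitrate (per acre).
N: 0.26·a + 0.13·b = 95.1
K₂O: 0.04·a + 0.44·b = 101.6
From row1: a = (95.1 − 0.13·b) / 0.26.
Into row2: 0.04·(95.1 − 0.13·b)/0.26 + 0.44·b = 101.6 → b = 207.0696, a = 262.2344.

262.234 kg product A, 207.070 kg potassium nitrate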